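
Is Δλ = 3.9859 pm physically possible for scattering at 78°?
No, inconsistent

Calculate the expected shift for θ = 78°:

Δλ_expected = λ_C(1 - cos(78°))
Δλ_expected = 2.4263 × (1 - cos(78°))
Δλ_expected = 2.4263 × 0.7921
Δλ_expected = 1.9219 pm

Given shift: 3.9859 pm
Expected shift: 1.9219 pm
Difference: 2.0641 pm

The values do not match. The given shift corresponds to θ ≈ 130.0°, not 78°.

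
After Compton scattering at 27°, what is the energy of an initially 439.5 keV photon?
401.8311 keV

First convert energy to wavelength:
λ = hc/E, with hc ≈ 1239.842 keV·pm (i.e. 1239.842 eV·nm)

For E = 439.5 keV = 439500 eV:
λ = 1239.842 keV·pm / 439.5 keV
λ = 2.8210 pm

Calculate the Compton shift:
Δλ = λ_C(1 - cos(27°)) = 2.4263 × 0.1090
Δλ = 0.2645 pm

Final wavelength:
λ' = 2.8210 + 0.2645 = 3.0855 pm

Final energy:
E' = hc/λ' = 1239.842 / 3.0855 = 401.8311 keV

(Intermediate values are shown rounded; full precision is carried through to the final answer.)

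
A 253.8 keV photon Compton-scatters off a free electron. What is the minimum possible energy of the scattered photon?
127.3235 keV (at θ = 180°)

The scattered photon has minimum energy when its wavelength is maximum, i.e., when the Compton shift Δλ = λ_C(1 − cos θ) is maximum. This occurs at θ = 180° (backscattering), giving Δλ_max = 2λ_C = 4.8526 pm.

Initial wavelength: λ₀ = hc/E₀ = 4.8851 pm
Maximum final wavelength: λ'_max = λ₀ + 2λ_C = 4.8851 + 4.8526 = 9.7377 pm
Minimum final energy: E'_min = hc/λ'_max = 127.3235 keV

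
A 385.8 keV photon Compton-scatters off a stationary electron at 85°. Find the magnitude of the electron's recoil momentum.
2.3027e-22 kg·m/s

The electron is initially at rest, so by conservation of momentum:
p⃗_e = p⃗₀ − p⃗'  (incident photon momentum minus scattered photon momentum)

Photon momentum magnitudes (p = h/λ = E/c):
λ₀ = hc/E₀ = 3.2137 pm → p₀ = h/λ₀ = 2.0618e-22 kg·m/s
Δλ = λ_C(1 − cos 85°) = 2.2148 pm
λ' = 5.4285 pm → p' = h/λ' = 1.2206e-22 kg·m/s

The scattered photon makes angle θ = 85° with the incident direction, so by the law of cosines:
|p⃗_e|² = p₀² + p'² − 2p₀p'cos θ
|p⃗_e|² = (2.0618e-22)² + (1.2206e-22)² − 2·2.0618e-22·1.2206e-22·cos(85°)
|p⃗_e| = 2.3027e-22 kg·m/s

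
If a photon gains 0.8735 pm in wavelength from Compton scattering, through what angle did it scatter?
50.21°

From the Compton formula Δλ = λ_C(1 - cos θ), we can solve for θ:

cos θ = 1 - Δλ/λ_C

Given:
- Δλ = 0.8735 pm
- λ_C = h/(m_e·c) ≈ 2.42631024 pm

cos θ = 1 - 0.8735/2.42631024
cos θ = 1 - 0.360012
cos θ = 0.639988

θ = arccos(0.639988)
θ = 50.21°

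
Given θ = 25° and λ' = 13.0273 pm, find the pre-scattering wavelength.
12.8000 pm

From λ' = λ + Δλ, we have λ = λ' - Δλ

First calculate the Compton shift:
Δλ = λ_C(1 - cos θ)
Δλ = 2.4263 × (1 - cos(25°))
Δλ = 2.4263 × 0.0937
Δλ = 0.2273 pm

Initial wavelength:
λ = λ' - Δλ
λ = 13.0273 - 0.2273
λ = 12.8000 pm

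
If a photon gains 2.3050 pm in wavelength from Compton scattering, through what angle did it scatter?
87.13°

From the Compton formula Δλ = λ_C(1 - cos θ), we can solve for θ:

cos θ = 1 - Δλ/λ_C

Given:
- Δλ = 2.3050 pm
- λ_C = h/(m_e·c) ≈ 2.42631024 pm

cos θ = 1 - 2.3050/2.42631024
cos θ = 1 - 0.950002
cos θ = 0.049998

θ = arccos(0.049998)
θ = 87.13°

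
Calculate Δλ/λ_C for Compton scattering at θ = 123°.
1.5446 λ_C

The Compton shift formula is:
Δλ = λ_C(1 - cos θ)

Dividing both sides by λ_C:
Δλ/λ_C = 1 - cos θ

For θ = 123°:
Δλ/λ_C = 1 - cos(123°)
Δλ/λ_C = 1 - -0.5446
Δλ/λ_C = 1.5446

This means the shift is 1.5446 × λ_C = 3.7478 pm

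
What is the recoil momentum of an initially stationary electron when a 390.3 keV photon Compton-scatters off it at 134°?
2.7950e-22 kg·m/s

The electron is initially at rest, so by conservation of momentum:
p⃗_e = p⃗₀ − p⃗'  (incident photon momentum minus scattered photon momentum)

Photon momentum magnitudes (p = h/λ = E/c):
λ₀ = hc/E₀ = 3.1766 pm → p₀ = h/λ₀ = 2.0859e-22 kg·m/s
Δλ = λ_C(1 − cos 134°) = 4.1118 pm
λ' = 7.2884 pm → p' = h/λ' = 9.0912e-23 kg·m/s

The scattered photon makes angle θ = 134° with the incident direction, so by the law of cosines:
|p⃗_e|² = p₀² + p'² − 2p₀p'cos θ
|p⃗_e|² = (2.0859e-22)² + (9.0912e-23)² − 2·2.0859e-22·9.0912e-23·cos(134°)
|p⃗_e| = 2.7950e-22 kg·m/s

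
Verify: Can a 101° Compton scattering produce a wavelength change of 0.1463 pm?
No, inconsistent

Calculate the expected shift for θ = 101°:

Δλ_expected = λ_C(1 - cos(101°))
Δλ_expected = 2.4263 × (1 - cos(101°))
Δλ_expected = 2.4263 × 1.1908
Δλ_expected = 2.8893 pm

Given shift: 0.1463 pm
Expected shift: 2.8893 pm
Difference: 2.7429 pm

The values do not match. The given shift corresponds to θ ≈ 20.0°, not 101°.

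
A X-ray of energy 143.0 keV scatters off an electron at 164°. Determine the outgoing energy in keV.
92.3267 keV

First convert energy to wavelength:
λ = hc/E, with hc ≈ 1239.842 keV·pm (i.e. 1239.842 eV·nm)

For E = 143.0 keV = 143000 eV:
λ = 1239.842 keV·pm / 143.0 keV
λ = 8.6702 pm

Calculate the Compton shift:
Δλ = λ_C(1 - cos(164°)) = 2.4263 × 1.9613
Δλ = 4.7586 pm

Final wavelength:
λ' = 8.6702 + 4.7586 = 13.4289 pm

Final energy:
E' = hc/λ' = 1239.842 / 13.4289 = 92.3267 keV

(Intermediate values are shown rounded; full precision is carried through to the final answer.)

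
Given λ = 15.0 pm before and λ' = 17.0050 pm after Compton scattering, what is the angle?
80.00°

First find the wavelength shift:
Δλ = λ' - λ = 17.0050 - 15.0 = 2.0050 pm

Using Δλ = λ_C(1 - cos θ), with λ_C = h/(m_e·c) ≈ 2.42631024 pm:
cos θ = 1 - Δλ/λ_C
cos θ = 1 - 2.0050/2.42631024
cos θ = 0.173642

θ = arccos(0.173642)
θ = 80.00°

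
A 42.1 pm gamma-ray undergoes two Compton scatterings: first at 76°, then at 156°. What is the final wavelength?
48.5822 pm

Apply Compton shift twice:

First scattering at θ₁ = 76°:
Δλ₁ = λ_C(1 - cos(76°))
Δλ₁ = 2.4263 × 0.7581
Δλ₁ = 1.8393 pm

After first scattering:
λ₁ = 42.1 + 1.8393 = 43.9393 pm

Second scattering at θ₂ = 156°:
Δλ₂ = λ_C(1 - cos(156°))
Δλ₂ = 2.4263 × 1.9135
Δλ₂ = 4.6429 pm

Final wavelength:
λ₂ = 43.9393 + 4.6429 = 48.5822 pm

Total shift: Δλ_total = 1.8393 + 4.6429 = 6.4822 pm

(Intermediate values are shown rounded; full precision is carried through to the final answer.)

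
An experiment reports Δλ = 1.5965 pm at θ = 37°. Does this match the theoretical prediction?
No, inconsistent

Calculate the expected shift for θ = 37°:

Δλ_expected = λ_C(1 - cos(37°))
Δλ_expected = 2.4263 × (1 - cos(37°))
Δλ_expected = 2.4263 × 0.2014
Δλ_expected = 0.4886 pm

Given shift: 1.5965 pm
Expected shift: 0.4886 pm
Difference: 1.1079 pm

The values do not match. The given shift corresponds to θ ≈ 70.0°, not 37°.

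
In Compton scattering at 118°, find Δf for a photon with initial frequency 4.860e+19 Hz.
1.780e+19 Hz (decrease)

Convert frequency to wavelength (c = 299792458 m/s):
λ₀ = c/f₀ = 299792458/4.860e+19 = 6.1685691e-12 m = 6.1686 pm

Calculate Compton shift:
Δλ = λ_C(1 - cos(118°)) = 3.5654 pm

Final wavelength:
λ' = λ₀ + Δλ = 6.1686 + 3.5654 = 9.7340 pm

Final frequency:
f' = c/λ' = 299792458/9.7339630e-12 = 3.0798603e+19 Hz

Frequency shift (decrease):
Δf = f₀ - f' = 4.860e+19 - 3.0798603e+19 = 1.780e+19 Hz

(Intermediate values are shown rounded; full precision is carried through to the final answer.)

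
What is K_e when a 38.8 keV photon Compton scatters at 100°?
3.1747 keV

By energy conservation: K_e = E_initial - E_final

First find the scattered photon energy:
Initial wavelength: λ = hc/E = 31.9547 pm
Compton shift: Δλ = λ_C(1 - cos(100°)) = 2.8476 pm
Final wavelength: λ' = 31.9547 + 2.8476 = 34.8023 pm
Final photon energy: E' = hc/λ' = 35.6253 keV

Electron kinetic energy:
K_e = E - E' = 38.8000 - 35.6253 = 3.1747 keV

(Intermediate values are shown rounded; full precision is carried through to the final answer.)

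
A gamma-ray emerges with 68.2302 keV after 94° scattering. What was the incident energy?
79.6001 keV

Convert final energy to wavelength (hc ≈ 1239.842 keV·pm):
λ' = hc/E' = 1239.842 / 68.2302 = 18.1715 pm

Calculate the Compton shift:
Δλ = λ_C(1 - cos(94°))
Δλ = 2.4263 × (1 - cos(94°))
Δλ = 2.5956 pm

Initial wavelength:
λ = λ' - Δλ = 18.1715 - 2.5956 = 15.5759 pm

Initial energy:
E = hc/λ = 1239.842 / 15.5759 = 79.6001 keV

(Intermediate values are shown rounded; full precision is carried through to the final answer.)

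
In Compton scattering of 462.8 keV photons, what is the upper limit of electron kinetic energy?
298.1818 keV

Maximum energy transfer occurs at θ = 180° (backscattering).

Initial photon: E₀ = 462.8 keV → λ₀ = 2.6790 pm

Maximum Compton shift (at 180°):
Δλ_max = 2λ_C = 2 × 2.4263 = 4.8526 pm

Final wavelength:
λ' = 2.6790 + 4.8526 = 7.5316 pm

Minimum photon energy (maximum energy to electron):
E'_min = hc/λ' = 164.6182 keV

Maximum electron kinetic energy:
K_max = E₀ - E'_min = 462.8000 - 164.6182 = 298.1818 keV

(Intermediate values are shown rounded; full precision is carried through to the final answer.)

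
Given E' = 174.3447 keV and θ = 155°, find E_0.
498.7003 keV

Convert final energy to wavelength (hc ≈ 1239.842 keV·pm):
λ' = hc/E' = 1239.842 / 174.3447 = 7.1114 pm

Calculate the Compton shift:
Δλ = λ_C(1 - cos(155°))
Δλ = 2.4263 × (1 - cos(155°))
Δλ = 4.6253 pm

Initial wavelength:
λ = λ' - Δλ = 7.1114 - 4.6253 = 2.4861 pm

Initial energy:
E = hc/λ = 1239.842 / 2.4861 = 498.7003 keV

(Intermediate values are shown rounded; full precision is carried through to the final answer.)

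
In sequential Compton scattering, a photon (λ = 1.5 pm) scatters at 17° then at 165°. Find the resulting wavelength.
6.3760 pm

Apply Compton shift twice:

First scattering at θ₁ = 17°:
Δλ₁ = λ_C(1 - cos(17°))
Δλ₁ = 2.4263 × 0.0437
Δλ₁ = 0.1060 pm

After first scattering:
λ₁ = 1.5 + 0.1060 = 1.6060 pm

Second scattering at θ₂ = 165°:
Δλ₂ = λ_C(1 - cos(165°))
Δλ₂ = 2.4263 × 1.9659
Δλ₂ = 4.7699 pm

Final wavelength:
λ₂ = 1.6060 + 4.7699 = 6.3760 pm

Total shift: Δλ_total = 0.1060 + 4.7699 = 4.8760 pm

(Intermediate values are shown rounded; full precision is carried through to the final answer.)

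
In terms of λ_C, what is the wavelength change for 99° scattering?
1.1564 λ_C

The Compton shift formula is:
Δλ = λ_C(1 - cos θ)

Dividing both sides by λ_C:
Δλ/λ_C = 1 - cos θ

For θ = 99°:
Δλ/λ_C = 1 - cos(99°)
Δλ/λ_C = 1 - -0.1564
Δλ/λ_C = 1.1564

This means the shift is 1.1564 × λ_C = 2.8059 pm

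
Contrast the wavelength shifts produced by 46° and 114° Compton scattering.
114° produces the larger shift by a factor of 4.607

Calculate both shifts using Δλ = λ_C(1 - cos θ):

For θ₁ = 46°:
Δλ₁ = 2.4263 × (1 - cos(46°))
Δλ₁ = 2.4263 × 0.3053
Δλ₁ = 0.7409 pm

For θ₂ = 114°:
Δλ₂ = 2.4263 × (1 - cos(114°))
Δλ₂ = 2.4263 × 1.4067
Δλ₂ = 3.4132 pm

The 114° angle produces the larger shift.
Ratio: 3.4132/0.7409 = 4.607

(Intermediate values are shown rounded; full precision is carried through to the final answer.)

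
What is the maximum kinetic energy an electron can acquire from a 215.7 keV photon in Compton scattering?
98.7405 keV

Maximum energy transfer occurs at θ = 180° (backscattering).

Initial photon: E₀ = 215.7 keV → λ₀ = 5.7480 pm

Maximum Compton shift (at 180°):
Δλ_max = 2λ_C = 2 × 2.4263 = 4.8526 pm

Final wavelength:
λ' = 5.7480 + 4.8526 = 10.6006 pm

Minimum photon energy (maximum energy to electron):
E'_min = hc/λ' = 116.9595 keV

Maximum electron kinetic energy:
K_max = E₀ - E'_min = 215.7000 - 116.9595 = 98.7405 keV

(Intermediate values are shown rounded; full precision is carried through to the final answer.)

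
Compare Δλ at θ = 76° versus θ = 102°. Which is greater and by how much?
102° produces the larger shift by a factor of 1.593

Calculate both shifts using Δλ = λ_C(1 - cos θ):

For θ₁ = 76°:
Δλ₁ = 2.4263 × (1 - cos(76°))
Δλ₁ = 2.4263 × 0.7581
Δλ₁ = 1.8393 pm

For θ₂ = 102°:
Δλ₂ = 2.4263 × (1 - cos(102°))
Δλ₂ = 2.4263 × 1.2079
Δλ₂ = 2.9308 pm

The 102° angle produces the larger shift.
Ratio: 2.9308/1.8393 = 1.593

(Intermediate values are shown rounded; full precision is carried through to the final answer.)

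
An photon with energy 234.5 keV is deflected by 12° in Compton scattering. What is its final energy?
232.1717 keV

First convert energy to wavelength:
λ = hc/E, with hc ≈ 1239.842 keV·pm (i.e. 1239.842 eV·nm)

For E = 234.5 keV = 234500 eV:
λ = 1239.842 keV·pm / 234.5 keV
λ = 5.2872 pm

Calculate the Compton shift:
Δλ = λ_C(1 - cos(12°)) = 2.4263 × 0.0219
Δλ = 0.0530 pm

Final wavelength:
λ' = 5.2872 + 0.0530 = 5.3402 pm

Final energy:
E' = hc/λ' = 1239.842 / 5.3402 = 232.1717 keV

(Intermediate values are shown rounded; full precision is carried through to the final answer.)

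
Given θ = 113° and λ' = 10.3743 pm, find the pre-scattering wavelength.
7.0000 pm

From λ' = λ + Δλ, we have λ = λ' - Δλ

First calculate the Compton shift:
Δλ = λ_C(1 - cos θ)
Δλ = 2.4263 × (1 - cos(113°))
Δλ = 2.4263 × 1.3907
Δλ = 3.3743 pm

Initial wavelength:
λ = λ' - Δλ
λ = 10.3743 - 3.3743
λ = 7.0000 pm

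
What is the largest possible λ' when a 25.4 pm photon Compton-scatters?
30.2526 pm (at θ = 180°)

The Compton shift is Δλ = λ_C(1 − cos θ).

Since cos θ ranges from −1 to 1, the factor (1 − cos θ) ranges from 0 to 2; the maximum shift occurs at θ = 180° (backscattering):
Δλ_max = 2λ_C = 2 × 2.4263 pm = 4.8526 pm

Maximum scattered wavelength:
λ'_max = λ₀ + Δλ_max = 25.4 + 4.8526 = 30.2526 pm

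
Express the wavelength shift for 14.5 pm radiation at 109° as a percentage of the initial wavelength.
22.1810%

Calculate the Compton shift:
Δλ = λ_C(1 - cos(109°))
Δλ = 2.4263 × (1 - cos(109°))
Δλ = 2.4263 × 1.3256
Δλ = 3.2162 pm

Percentage change:
(Δλ/λ₀) × 100 = (3.2162/14.5) × 100
= 22.1810%

(Intermediate values are shown rounded; full precision is carried through to the final answer.)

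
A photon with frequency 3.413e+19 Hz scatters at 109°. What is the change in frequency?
9.147e+18 Hz (decrease)

Convert frequency to wavelength (c = 299792458 m/s):
λ₀ = c/f₀ = 299792458/3.413e+19 = 8.7838400e-12 m = 8.7838 pm

Calculate Compton shift:
Δλ = λ_C(1 - cos(109°)) = 3.2162 pm

Final wavelength:
λ' = λ₀ + Δλ = 8.7838 + 3.2162 = 12.0001 pm

Final frequency:
f' = c/λ' = 299792458/1.2000080e-11 = 2.4982539e+19 Hz

Frequency shift (decrease):
Δf = f₀ - f' = 3.413e+19 - 2.4982539e+19 = 9.147e+18 Hz

(Intermediate values are shown rounded; full precision is carried through to the final answer.)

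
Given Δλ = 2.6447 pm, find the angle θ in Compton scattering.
95.16°

From the Compton formula Δλ = λ_C(1 - cos θ), we can solve for θ:

cos θ = 1 - Δλ/λ_C

Given:
- Δλ = 2.6447 pm
- λ_C = h/(m_e·c) ≈ 2.42631024 pm

cos θ = 1 - 2.6447/2.42631024
cos θ = 1 - 1.090009
cos θ = -0.090009

θ = arccos(-0.090009)
θ = 95.16°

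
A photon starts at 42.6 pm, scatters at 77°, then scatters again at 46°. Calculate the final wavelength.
45.2214 pm

Apply Compton shift twice:

First scattering at θ₁ = 77°:
Δλ₁ = λ_C(1 - cos(77°))
Δλ₁ = 2.4263 × 0.7750
Δλ₁ = 1.8805 pm

After first scattering:
λ₁ = 42.6 + 1.8805 = 44.4805 pm

Second scattering at θ₂ = 46°:
Δλ₂ = λ_C(1 - cos(46°))
Δλ₂ = 2.4263 × 0.3053
Δλ₂ = 0.7409 pm

Final wavelength:
λ₂ = 44.4805 + 0.7409 = 45.2214 pm

Total shift: Δλ_total = 1.8805 + 0.7409 = 2.6214 pm

(Intermediate values are shown rounded; full precision is carried through to the final answer.)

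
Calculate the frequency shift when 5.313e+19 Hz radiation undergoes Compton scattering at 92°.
1.636e+19 Hz (decrease)

Convert frequency to wavelength (c = 299792458 m/s):
λ₀ = c/f₀ = 299792458/5.313e+19 = 5.6426211e-12 m = 5.6426 pm

Calculate Compton shift:
Δλ = λ_C(1 - cos(92°)) = 2.5110 pm

Final wavelength:
λ' = λ₀ + Δλ = 5.6426 + 2.5110 = 8.1536 pm

Final frequency:
f' = c/λ' = 299792458/8.1536083e-12 = 3.6768072e+19 Hz

Frequency shift (decrease):
Δf = f₀ - f' = 5.313e+19 - 3.6768072e+19 = 1.636e+19 Hz

(Intermediate values are shown rounded; full precision is carried through to the final answer.)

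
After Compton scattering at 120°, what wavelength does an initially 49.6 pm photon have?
53.2395 pm

Using the Compton formula: λ' = λ + λ_C(1 − cos θ)

For θ = 120°, cos θ = -1/2 (exact) = -0.5000, so:
1 − cos 120° = 1 − (-1/2) = 1.5000

Δλ = λ_C × 1.5000 = 2.4263 × 1.5000 = 3.6395 pm

λ' = 49.6 + 3.6395 = 53.2395 pm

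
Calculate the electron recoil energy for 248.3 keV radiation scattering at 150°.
118.0765 keV

By energy conservation: K_e = E_initial - E_final

First find the scattered photon energy:
Initial wavelength: λ = hc/E = 4.9933 pm
Compton shift: Δλ = λ_C(1 - cos(150°)) = 4.5276 pm
Final wavelength: λ' = 4.9933 + 4.5276 = 9.5209 pm
Final photon energy: E' = hc/λ' = 130.2235 keV

Electron kinetic energy:
K_e = E - E' = 248.3000 - 130.2235 = 118.0765 keV

(Intermediate values are shown rounded; full precision is carried through to the final answer.)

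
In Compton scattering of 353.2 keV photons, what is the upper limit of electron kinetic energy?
204.9455 keV

Maximum energy transfer occurs at θ = 180° (backscattering).

Initial photon: E₀ = 353.2 keV → λ₀ = 3.5103 pm

Maximum Compton shift (at 180°):
Δλ_max = 2λ_C = 2 × 2.4263 = 4.8526 pm

Final wavelength:
λ' = 3.5103 + 4.8526 = 8.3629 pm

Minimum photon energy (maximum energy to electron):
E'_min = hc/λ' = 148.2545 keV

Maximum electron kinetic energy:
K_max = E₀ - E'_min = 353.2000 - 148.2545 = 204.9455 keV

(Intermediate values are shown rounded; full precision is carried through to the final answer.)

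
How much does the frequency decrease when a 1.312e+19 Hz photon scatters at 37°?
2.747e+17 Hz (decrease)

Convert frequency to wavelength (c = 299792458 m/s):
λ₀ = c/f₀ = 299792458/1.312e+19 = 2.2850035e-11 m = 22.8500 pm

Calculate Compton shift:
Δλ = λ_C(1 - cos(37°)) = 0.4886 pm

Final wavelength:
λ' = λ₀ + Δλ = 22.8500 + 0.4886 = 23.3386 pm

Final frequency:
f' = c/λ' = 299792458/2.3338608e-11 = 1.2845345e+19 Hz

Frequency shift (decrease):
Δf = f₀ - f' = 1.312e+19 - 1.2845345e+19 = 2.747e+17 Hz

(Intermediate values are shown rounded; full precision is carried through to the final answer.)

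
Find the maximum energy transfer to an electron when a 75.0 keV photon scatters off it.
17.0197 keV

Maximum energy transfer occurs at θ = 180° (backscattering).

Initial photon: E₀ = 75.0 keV → λ₀ = 16.5312 pm

Maximum Compton shift (at 180°):
Δλ_max = 2λ_C = 2 × 2.4263 = 4.8526 pm

Final wavelength:
λ' = 16.5312 + 4.8526 = 21.3838 pm

Minimum photon energy (maximum energy to electron):
E'_min = hc/λ' = 57.9803 keV

Maximum electron kinetic energy:
K_max = E₀ - E'_min = 75.0000 - 57.9803 = 17.0197 keV

(Intermediate values are shown rounded; full precision is carried through to the final answer.)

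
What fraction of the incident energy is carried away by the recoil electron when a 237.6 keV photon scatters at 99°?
0.3497 (or 34.97%)

Calculate initial and final photon energies:

Initial: E₀ = 237.6 keV → λ₀ = 5.2182 pm
Compton shift: Δλ = 2.8059 pm
Final wavelength: λ' = 8.0241 pm
Final energy: E' = 154.5156 keV

Fractional energy loss:
(E₀ - E')/E₀ = (237.6000 - 154.5156)/237.6000
= 83.0844/237.6000
= 0.3497
= 34.97%

(Intermediate values are shown rounded; full precision is carried through to the final answer.)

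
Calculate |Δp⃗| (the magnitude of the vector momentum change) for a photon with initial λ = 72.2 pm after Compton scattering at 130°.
1.6201e-23 kg·m/s

Photon momentum magnitude is p = h/λ.

Initial momentum:
p₀ = h/λ = 6.6261e-34/7.2200e-11 = 9.1774e-24 kg·m/s

After scattering:
λ' = λ + Δλ = 72.2 + 3.9859 = 76.1859 pm
p' = h/λ' = 6.6261e-34/7.6186e-11 = 8.6972e-24 kg·m/s

Momentum is a vector; the scattered photon's direction makes angle θ = 130° with the incident direction. The magnitude of the vector change Δp⃗ = p⃗₀ − p⃗' is found from the law of cosines:
|Δp⃗|² = p₀² + p'² − 2p₀p'cos θ
|Δp⃗|² = (9.1774e-24)² + (8.6972e-24)² − 2·9.1774e-24·8.6972e-24·cos(130°)
|Δp⃗| = 1.6201e-23 kg·m/s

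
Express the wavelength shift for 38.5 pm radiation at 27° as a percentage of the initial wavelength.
0.6869%

Calculate the Compton shift:
Δλ = λ_C(1 - cos(27°))
Δλ = 2.4263 × (1 - cos(27°))
Δλ = 2.4263 × 0.1090
Δλ = 0.2645 pm

Percentage change:
(Δλ/λ₀) × 100 = (0.2645/38.5) × 100
= 0.6869%

(Intermediate values are shown rounded; full precision is carried through to the final answer.)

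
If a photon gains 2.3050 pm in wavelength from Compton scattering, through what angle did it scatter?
87.13°

From the Compton formula Δλ = λ_C(1 - cos θ), we can solve for θ:

cos θ = 1 - Δλ/λ_C

Given:
- Δλ = 2.3050 pm
- λ_C = h/(m_e·c) ≈ 2.42631024 pm

cos θ = 1 - 2.3050/2.42631024
cos θ = 1 - 0.950002
cos θ = 0.049998

θ = arccos(0.049998)
θ = 87.13°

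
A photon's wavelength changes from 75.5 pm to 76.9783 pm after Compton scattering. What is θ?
67.00°

First find the wavelength shift:
Δλ = λ' - λ = 76.9783 - 75.5 = 1.4783 pm

Using Δλ = λ_C(1 - cos θ), with λ_C = h/(m_e·c) ≈ 2.42631024 pm:
cos θ = 1 - Δλ/λ_C
cos θ = 1 - 1.4783/2.42631024
cos θ = 0.390721

θ = arccos(0.390721)
θ = 67.00°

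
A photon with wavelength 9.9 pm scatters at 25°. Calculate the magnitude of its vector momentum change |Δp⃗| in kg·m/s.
2.8685e-23 kg·m/s

Photon momentum magnitude is p = h/λ.

Initial momentum:
p₀ = h/λ = 6.6261e-34/9.9000e-12 = 6.6930e-23 kg·m/s

After scattering:
λ' = λ + Δλ = 9.9 + 0.2273 = 10.1273 pm
p' = h/λ' = 6.6261e-34/1.0127e-11 = 6.5428e-23 kg·m/s

Momentum is a vector; the scattered photon's direction makes angle θ = 25° with the incident direction. The magnitude of the vector change Δp⃗ = p⃗₀ − p⃗' is found from the law of cosines:
|Δp⃗|² = p₀² + p'² − 2p₀p'cos θ
|Δp⃗|² = (6.6930e-23)² + (6.5428e-23)² − 2·6.6930e-23·6.5428e-23·cos(25°)
|Δp⃗| = 2.8685e-23 kg·m/s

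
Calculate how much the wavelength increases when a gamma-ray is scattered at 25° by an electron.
0.2273 pm

Using the Compton scattering formula:
Δλ = λ_C(1 - cos θ)

where λ_C = h/(m_e·c) ≈ 2.4263 pm is the Compton wavelength of an electron.

For θ = 25°:
cos(25°) = 0.9063
1 - cos(25°) = 0.0937

Δλ = 2.4263 × 0.0937
Δλ = 0.2273 pm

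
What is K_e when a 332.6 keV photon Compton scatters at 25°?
19.1170 keV

By energy conservation: K_e = E_initial - E_final

First find the scattered photon energy:
Initial wavelength: λ = hc/E = 3.7277 pm
Compton shift: Δλ = λ_C(1 - cos(25°)) = 0.2273 pm
Final wavelength: λ' = 3.7277 + 0.2273 = 3.9551 pm
Final photon energy: E' = hc/λ' = 313.4830 keV

Electron kinetic energy:
K_e = E - E' = 332.6000 - 313.4830 = 19.1170 keV

(Intermediate values are shown rounded; full precision is carried through to the final answer.)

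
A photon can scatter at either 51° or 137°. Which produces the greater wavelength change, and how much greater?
137° produces the larger shift by a factor of 4.671

Calculate both shifts using Δλ = λ_C(1 - cos θ):

For θ₁ = 51°:
Δλ₁ = 2.4263 × (1 - cos(51°))
Δλ₁ = 2.4263 × 0.3707
Δλ₁ = 0.8994 pm

For θ₂ = 137°:
Δλ₂ = 2.4263 × (1 - cos(137°))
Δλ₂ = 2.4263 × 1.7314
Δλ₂ = 4.2008 pm

The 137° angle produces the larger shift.
Ratio: 4.2008/0.8994 = 4.671

(Intermediate values are shown rounded; full precision is carried through to the final answer.)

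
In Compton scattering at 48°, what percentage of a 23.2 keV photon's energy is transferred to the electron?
0.0148 (or 1.48%)

Calculate initial and final photon energies:

Initial: E₀ = 23.2 keV → λ₀ = 53.4415 pm
Compton shift: Δλ = 0.8028 pm
Final wavelength: λ' = 54.2443 pm
Final energy: E' = 22.8566 keV

Fractional energy loss:
(E₀ - E')/E₀ = (23.2000 - 22.8566)/23.2000
= 0.3434/23.2000
= 0.0148
= 1.48%

(Intermediate values are shown rounded; full precision is carried through to the final answer.)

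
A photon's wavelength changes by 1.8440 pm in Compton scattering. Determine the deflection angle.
76.11°

From the Compton formula Δλ = λ_C(1 - cos θ), we can solve for θ:

cos θ = 1 - Δλ/λ_C

Given:
- Δλ = 1.8440 pm
- λ_C = h/(m_e·c) ≈ 2.42631024 pm

cos θ = 1 - 1.8440/2.42631024
cos θ = 1 - 0.760002
cos θ = 0.239998

θ = arccos(0.239998)
θ = 76.11°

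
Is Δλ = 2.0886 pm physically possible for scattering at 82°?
Yes, consistent

Calculate the expected shift for θ = 82°:

Δλ_expected = λ_C(1 - cos(82°))
Δλ_expected = 2.4263 × (1 - cos(82°))
Δλ_expected = 2.4263 × 0.8608
Δλ_expected = 2.0886 pm

Given shift: 2.0886 pm
Expected shift: 2.0886 pm
Difference: 0.0000 pm

The values match. This is consistent with Compton scattering at the stated angle.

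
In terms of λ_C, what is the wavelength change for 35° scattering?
0.1808 λ_C

The Compton shift formula is:
Δλ = λ_C(1 - cos θ)

Dividing both sides by λ_C:
Δλ/λ_C = 1 - cos θ

For θ = 35°:
Δλ/λ_C = 1 - cos(35°)
Δλ/λ_C = 1 - 0.8192
Δλ/λ_C = 0.1808

This means the shift is 0.1808 × λ_C = 0.4388 pm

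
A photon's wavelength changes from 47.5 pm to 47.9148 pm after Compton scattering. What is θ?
34.00°

First find the wavelength shift:
Δλ = λ' - λ = 47.9148 - 47.5 = 0.4148 pm

Using Δλ = λ_C(1 - cos θ), with λ_C = h/(m_e·c) ≈ 2.42631024 pm:
cos θ = 1 - Δλ/λ_C
cos θ = 1 - 0.4148/2.42631024
cos θ = 0.829041

θ = arccos(0.829041)
θ = 34.00°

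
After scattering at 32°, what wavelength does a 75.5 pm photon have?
75.8687 pm

Using the Compton scattering formula:
λ' = λ + Δλ = λ + λ_C(1 - cos θ)

Given:
- Initial wavelength λ = 75.5 pm
- Scattering angle θ = 32°
- Compton wavelength λ_C ≈ 2.4263 pm

Calculate the shift:
Δλ = 2.4263 × (1 - cos(32°))
Δλ = 2.4263 × 0.1520
Δλ = 0.3687 pm

Final wavelength:
λ' = 75.5 + 0.3687 = 75.8687 pm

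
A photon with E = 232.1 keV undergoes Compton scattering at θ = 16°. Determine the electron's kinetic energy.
4.0132 keV

By energy conservation: K_e = E_initial - E_final

First find the scattered photon energy:
Initial wavelength: λ = hc/E = 5.3418 pm
Compton shift: Δλ = λ_C(1 - cos(16°)) = 0.0940 pm
Final wavelength: λ' = 5.3418 + 0.0940 = 5.4358 pm
Final photon energy: E' = hc/λ' = 228.0868 keV

Electron kinetic energy:
K_e = E - E' = 232.1000 - 228.0868 = 4.0132 keV

(Intermediate values are shown rounded; full precision is carried through to the final answer.)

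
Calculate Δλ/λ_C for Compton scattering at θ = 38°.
0.2120 λ_C

The Compton shift formula is:
Δλ = λ_C(1 - cos θ)

Dividing both sides by λ_C:
Δλ/λ_C = 1 - cos θ

For θ = 38°:
Δλ/λ_C = 1 - cos(38°)
Δλ/λ_C = 1 - 0.7880
Δλ/λ_C = 0.2120

This means the shift is 0.2120 × λ_C = 0.5144 pm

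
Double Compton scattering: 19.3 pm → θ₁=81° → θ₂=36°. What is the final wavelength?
21.8101 pm

Apply Compton shift twice:

First scattering at θ₁ = 81°:
Δλ₁ = λ_C(1 - cos(81°))
Δλ₁ = 2.4263 × 0.8436
Δλ₁ = 2.0468 pm

After first scattering:
λ₁ = 19.3 + 2.0468 = 21.3468 pm

Second scattering at θ₂ = 36°:
Δλ₂ = λ_C(1 - cos(36°))
Δλ₂ = 2.4263 × 0.1910
Δλ₂ = 0.4634 pm

Final wavelength:
λ₂ = 21.3468 + 0.4634 = 21.8101 pm

Total shift: Δλ_total = 2.0468 + 0.4634 = 2.5101 pm

(Intermediate values are shown rounded; full precision is carried through to the final answer.)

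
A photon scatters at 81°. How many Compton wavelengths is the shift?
0.8436 λ_C

The Compton shift formula is:
Δλ = λ_C(1 - cos θ)

Dividing both sides by λ_C:
Δλ/λ_C = 1 - cos θ

For θ = 81°:
Δλ/λ_C = 1 - cos(81°)
Δλ/λ_C = 1 - 0.1564
Δλ/λ_C = 0.8436

This means the shift is 0.8436 × λ_C = 2.0468 pm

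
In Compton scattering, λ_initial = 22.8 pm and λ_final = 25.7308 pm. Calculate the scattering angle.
102.00°

First find the wavelength shift:
Δλ = λ' - λ = 25.7308 - 22.8 = 2.9308 pm

Using Δλ = λ_C(1 - cos θ), with λ_C = h/(m_e·c) ≈ 2.42631024 pm:
cos θ = 1 - Δλ/λ_C
cos θ = 1 - 2.9308/2.42631024
cos θ = -0.207925

θ = arccos(-0.207925)
θ = 102.00°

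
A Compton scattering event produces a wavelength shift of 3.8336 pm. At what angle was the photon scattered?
125.45°

From the Compton formula Δλ = λ_C(1 - cos θ), we can solve for θ:

cos θ = 1 - Δλ/λ_C

Given:
- Δλ = 3.8336 pm
- λ_C = h/(m_e·c) ≈ 2.42631024 pm

cos θ = 1 - 3.8336/2.42631024
cos θ = 1 - 1.580012
cos θ = -0.580012

θ = arccos(-0.580012)
θ = 125.45°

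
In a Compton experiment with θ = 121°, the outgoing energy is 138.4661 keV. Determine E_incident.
234.9001 keV

Convert final energy to wavelength (hc ≈ 1239.842 keV·pm):
λ' = hc/E' = 1239.842 / 138.4661 = 8.9541 pm

Calculate the Compton shift:
Δλ = λ_C(1 - cos(121°))
Δλ = 2.4263 × (1 - cos(121°))
Δλ = 3.6760 pm

Initial wavelength:
λ = λ' - Δλ = 8.9541 - 3.6760 = 5.2782 pm

Initial energy:
E = hc/λ = 1239.842 / 5.2782 = 234.9001 keV

(Intermediate values are shown rounded; full precision is carried through to the final answer.)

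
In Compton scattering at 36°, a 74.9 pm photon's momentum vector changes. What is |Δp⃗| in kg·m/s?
5.4509e-24 kg·m/s

Photon momentum magnitude is p = h/λ.

Initial momentum:
p₀ = h/λ = 6.6261e-34/7.4900e-11 = 8.8466e-24 kg·m/s

After scattering:
λ' = λ + Δλ = 74.9 + 0.4634 = 75.3634 pm
p' = h/λ' = 6.6261e-34/7.5363e-11 = 8.7922e-24 kg·m/s

Momentum is a vector; the scattered photon's direction makes angle θ = 36° with the incident direction. The magnitude of the vector change Δp⃗ = p⃗₀ − p⃗' is found from the law of cosines:
|Δp⃗|² = p₀² + p'² − 2p₀p'cos θ
|Δp⃗|² = (8.8466e-24)² + (8.7922e-24)² − 2·8.8466e-24·8.7922e-24·cos(36°)
|Δp⃗| = 5.4509e-24 kg·m/s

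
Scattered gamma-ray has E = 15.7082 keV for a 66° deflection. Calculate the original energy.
16.0000 keV

Convert final energy to wavelength (hc ≈ 1239.842 keV·pm):
λ' = hc/E' = 1239.842 / 15.7082 = 78.9296 pm

Calculate the Compton shift:
Δλ = λ_C(1 - cos(66°))
Δλ = 2.4263 × (1 - cos(66°))
Δλ = 1.4394 pm

Initial wavelength:
λ = λ' - Δλ = 78.9296 - 1.4394 = 77.4902 pm

Initial energy:
E = hc/λ = 1239.842 / 77.4902 = 16.0000 keV

(Intermediate values are shown rounded; full precision is carried through to the final answer.)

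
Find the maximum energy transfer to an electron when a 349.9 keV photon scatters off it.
202.2301 keV

Maximum energy transfer occurs at θ = 180° (backscattering).

Initial photon: E₀ = 349.9 keV → λ₀ = 3.5434 pm

Maximum Compton shift (at 180°):
Δλ_max = 2λ_C = 2 × 2.4263 = 4.8526 pm

Final wavelength:
λ' = 3.5434 + 4.8526 = 8.3960 pm

Minimum photon energy (maximum energy to electron):
E'_min = hc/λ' = 147.6699 keV

Maximum electron kinetic energy:
K_max = E₀ - E'_min = 349.9000 - 147.6699 = 202.2301 keV

(Intermediate values are shown rounded; full precision is carried through to the final answer.)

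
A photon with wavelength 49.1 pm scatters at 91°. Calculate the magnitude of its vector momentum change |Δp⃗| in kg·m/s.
1.8795e-23 kg·m/s

Photon momentum magnitude is p = h/λ.

Initial momentum:
p₀ = h/λ = 6.6261e-34/4.9100e-11 = 1.3495e-23 kg·m/s

After scattering:
λ' = λ + Δλ = 49.1 + 2.4687 = 51.5687 pm
p' = h/λ' = 6.6261e-34/5.1569e-11 = 1.2849e-23 kg·m/s

Momentum is a vector; the scattered photon's direction makes angle θ = 91° with the incident direction. The magnitude of the vector change Δp⃗ = p⃗₀ − p⃗' is found from the law of cosines:
|Δp⃗|² = p₀² + p'² − 2p₀p'cos θ
|Δp⃗|² = (1.3495e-23)² + (1.2849e-23)² − 2·1.3495e-23·1.2849e-23·cos(91°)
|Δp⃗| = 1.8795e-23 kg·m/s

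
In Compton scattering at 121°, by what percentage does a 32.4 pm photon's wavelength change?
11.3455%

Calculate the Compton shift:
Δλ = λ_C(1 - cos(121°))
Δλ = 2.4263 × (1 - cos(121°))
Δλ = 2.4263 × 1.5150
Δλ = 3.6760 pm

Percentage change:
(Δλ/λ₀) × 100 = (3.6760/32.4) × 100
= 11.3455%

(Intermediate values are shown rounded; full precision is carried through to the final answer.)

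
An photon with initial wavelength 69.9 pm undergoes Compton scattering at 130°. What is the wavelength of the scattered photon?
73.8859 pm

Using the Compton scattering formula:
λ' = λ + Δλ = λ + λ_C(1 - cos θ)

Given:
- Initial wavelength λ = 69.9 pm
- Scattering angle θ = 130°
- Compton wavelength λ_C ≈ 2.4263 pm

Calculate the shift:
Δλ = 2.4263 × (1 - cos(130°))
Δλ = 2.4263 × 1.6428
Δλ = 3.9859 pm

Final wavelength:
λ' = 69.9 + 3.9859 = 73.8859 pm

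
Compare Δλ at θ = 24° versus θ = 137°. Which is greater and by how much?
137° produces the larger shift by a factor of 20.026

Calculate both shifts using Δλ = λ_C(1 - cos θ):

For θ₁ = 24°:
Δλ₁ = 2.4263 × (1 - cos(24°))
Δλ₁ = 2.4263 × 0.0865
Δλ₁ = 0.2098 pm

For θ₂ = 137°:
Δλ₂ = 2.4263 × (1 - cos(137°))
Δλ₂ = 2.4263 × 1.7314
Δλ₂ = 4.2008 pm

The 137° angle produces the larger shift.
Ratio: 4.2008/0.2098 = 20.026

(Intermediate values are shown rounded; full precision is carried through to the final answer.)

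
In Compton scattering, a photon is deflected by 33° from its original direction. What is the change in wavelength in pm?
0.3914 pm

Using the Compton scattering formula:
Δλ = λ_C(1 - cos θ)

where λ_C = h/(m_e·c) ≈ 2.4263 pm is the Compton wavelength of an electron.

For θ = 33°:
cos(33°) = 0.8387
1 - cos(33°) = 0.1613

Δλ = 2.4263 × 0.1613
Δλ = 0.3914 pm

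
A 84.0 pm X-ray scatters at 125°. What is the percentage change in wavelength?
4.5452%

Calculate the Compton shift:
Δλ = λ_C(1 - cos(125°))
Δλ = 2.4263 × (1 - cos(125°))
Δλ = 2.4263 × 1.5736
Δλ = 3.8180 pm

Percentage change:
(Δλ/λ₀) × 100 = (3.8180/84.0) × 100
= 4.5452%

(Intermediate values are shown rounded; full precision is carried through to the final answer.)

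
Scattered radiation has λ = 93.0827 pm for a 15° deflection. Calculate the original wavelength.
93.0000 pm

From λ' = λ + Δλ, we have λ = λ' - Δλ

First calculate the Compton shift:
Δλ = λ_C(1 - cos θ)
Δλ = 2.4263 × (1 - cos(15°))
Δλ = 2.4263 × 0.0341
Δλ = 0.0827 pm

Initial wavelength:
λ = λ' - Δλ
λ = 93.0827 - 0.0827
λ = 93.0000 pm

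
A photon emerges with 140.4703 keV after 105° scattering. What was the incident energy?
214.7999 keV

Convert final energy to wavelength (hc ≈ 1239.842 keV·pm):
λ' = hc/E' = 1239.842 / 140.4703 = 8.8264 pm

Calculate the Compton shift:
Δλ = λ_C(1 - cos(105°))
Δλ = 2.4263 × (1 - cos(105°))
Δλ = 3.0543 pm

Initial wavelength:
λ = λ' - Δλ = 8.8264 - 3.0543 = 5.7721 pm

Initial energy:
E = hc/λ = 1239.842 / 5.7721 = 214.7999 keV

(Intermediate values are shown rounded; full precision is carried through to the final answer.)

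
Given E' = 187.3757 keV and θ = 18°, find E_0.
190.8000 keV

Convert final energy to wavelength (hc ≈ 1239.842 keV·pm):
λ' = hc/E' = 1239.842 / 187.3757 = 6.6169 pm

Calculate the Compton shift:
Δλ = λ_C(1 - cos(18°))
Δλ = 2.4263 × (1 - cos(18°))
Δλ = 0.1188 pm

Initial wavelength:
λ = λ' - Δλ = 6.6169 - 0.1188 = 6.4981 pm

Initial energy:
E = hc/λ = 1239.842 / 6.4981 = 190.8000 keV

(Intermediate values are shown rounded; full precision is carried through to the final answer.)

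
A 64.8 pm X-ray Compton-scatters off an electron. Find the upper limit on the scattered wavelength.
69.6526 pm (at θ = 180°)

The Compton shift is Δλ = λ_C(1 − cos θ).

Since cos θ ranges from −1 to 1, the factor (1 − cos θ) ranges from 0 to 2; the maximum shift occurs at θ = 180° (backscattering):
Δλ_max = 2λ_C = 2 × 2.4263 pm = 4.8526 pm

Maximum scattered wavelength:
λ'_max = λ₀ + Δλ_max = 64.8 + 4.8526 = 69.6526 pm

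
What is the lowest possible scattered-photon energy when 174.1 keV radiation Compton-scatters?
103.5440 keV (at θ = 180°)

The scattered photon has minimum energy when its wavelength is maximum, i.e., when the Compton shift Δλ = λ_C(1 − cos θ) is maximum. This occurs at θ = 180° (backscattering), giving Δλ_max = 2λ_C = 4.8526 pm.

Initial wavelength: λ₀ = hc/E₀ = 7.1214 pm
Maximum final wavelength: λ'_max = λ₀ + 2λ_C = 7.1214 + 4.8526 = 11.9741 pm
Minimum final energy: E'_min = hc/λ'_max = 103.5440 keV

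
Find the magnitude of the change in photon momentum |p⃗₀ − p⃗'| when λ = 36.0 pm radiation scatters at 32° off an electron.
1.0097e-23 kg·m/s

Photon momentum magnitude is p = h/λ.

Initial momentum:
p₀ = h/λ = 6.6261e-34/3.6000e-11 = 1.8406e-23 kg·m/s

After scattering:
λ' = λ + Δλ = 36.0 + 0.3687 = 36.3687 pm
p' = h/λ' = 6.6261e-34/3.6369e-11 = 1.8219e-23 kg·m/s

Momentum is a vector; the scattered photon's direction makes angle θ = 32° with the incident direction. The magnitude of the vector change Δp⃗ = p⃗₀ − p⃗' is found from the law of cosines:
|Δp⃗|² = p₀² + p'² − 2p₀p'cos θ
|Δp⃗|² = (1.8406e-23)² + (1.8219e-23)² − 2·1.8406e-23·1.8219e-23·cos(32°)
|Δp⃗| = 1.0097e-23 kg·m/s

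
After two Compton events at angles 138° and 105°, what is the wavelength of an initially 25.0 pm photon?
32.2837 pm

Apply Compton shift twice:

First scattering at θ₁ = 138°:
Δλ₁ = λ_C(1 - cos(138°))
Δλ₁ = 2.4263 × 1.7431
Δλ₁ = 4.2294 pm

After first scattering:
λ₁ = 25.0 + 4.2294 = 29.2294 pm

Second scattering at θ₂ = 105°:
Δλ₂ = λ_C(1 - cos(105°))
Δλ₂ = 2.4263 × 1.2588
Δλ₂ = 3.0543 pm

Final wavelength:
λ₂ = 29.2294 + 3.0543 = 32.2837 pm

Total shift: Δλ_total = 4.2294 + 3.0543 = 7.2837 pm

(Intermediate values are shown rounded; full precision is carried through to the final answer.)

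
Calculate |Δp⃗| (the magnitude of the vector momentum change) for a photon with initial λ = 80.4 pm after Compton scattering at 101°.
1.2499e-23 kg·m/s

Photon momentum magnitude is p = h/λ.

Initial momentum:
p₀ = h/λ = 6.6261e-34/8.0400e-11 = 8.2414e-24 kg·m/s

After scattering:
λ' = λ + Δλ = 80.4 + 2.8893 = 83.2893 pm
p' = h/λ' = 6.6261e-34/8.3289e-11 = 7.9555e-24 kg·m/s

Momentum is a vector; the scattered photon's direction makes angle θ = 101° with the incident direction. The magnitude of the vector change Δp⃗ = p⃗₀ − p⃗' is found from the law of cosines:
|Δp⃗|² = p₀² + p'² − 2p₀p'cos θ
|Δp⃗|² = (8.2414e-24)² + (7.9555e-24)² − 2·8.2414e-24·7.9555e-24·cos(101°)
|Δp⃗| = 1.2499e-23 kg·m/s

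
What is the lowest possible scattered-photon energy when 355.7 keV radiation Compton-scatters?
148.6931 keV (at θ = 180°)

The scattered photon has minimum energy when its wavelength is maximum, i.e., when the Compton shift Δλ = λ_C(1 − cos θ) is maximum. This occurs at θ = 180° (backscattering), giving Δλ_max = 2λ_C = 4.8526 pm.

Initial wavelength: λ₀ = hc/E₀ = 3.4856 pm
Maximum final wavelength: λ'_max = λ₀ + 2λ_C = 3.4856 + 4.8526 = 8.3383 pm
Minimum final energy: E'_min = hc/λ'_max = 148.6931 keV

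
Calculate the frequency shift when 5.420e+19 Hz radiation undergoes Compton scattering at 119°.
2.138e+19 Hz (decrease)

Convert frequency to wavelength (c = 299792458 m/s):
λ₀ = c/f₀ = 299792458/5.420e+19 = 5.5312262e-12 m = 5.5312 pm

Calculate Compton shift:
Δλ = λ_C(1 - cos(119°)) = 3.6026 pm

Final wavelength:
λ' = λ₀ + Δλ = 5.5312 + 3.6026 = 9.1338 pm

Final frequency:
f' = c/λ' = 299792458/9.1338349e-12 = 3.2822189e+19 Hz

Frequency shift (decrease):
Δf = f₀ - f' = 5.420e+19 - 3.2822189e+19 = 2.138e+19 Hz

(Intermediate values are shown rounded; full precision is carried through to the final answer.)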